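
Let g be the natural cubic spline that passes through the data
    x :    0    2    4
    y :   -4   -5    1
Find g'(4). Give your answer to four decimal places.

Put M_i = g'' at the i-th knot. Here h = (2, 2) and Δ = (-1/2, 3), so the interior equations h_(i-1)·M_(i-1) + 2(h_(i-1)+h_i)·M_i + h_i·M_(i+1) = 6(Δ_i − Δ_(i-1)) read
  2·M_0 + 8·M_1 + 2·M_2 = 6(Δ_1 - Δ_0) = 21
Natural end conditions: M_0 = M_2 = 0.
Solving: M_0 = 0, M_1 = 21/8, M_2 = 0.
On [2, 4], g'(x) = b_1 + 2c_1·(x - 2) + 3d_1·(x - 2)² with b_1 = Δ_1 - h_1(2M_1 + M_2)/6 = 5/4, c_1 = M_1/2 = 21/16, d_1 = (M_2 - M_1)/(6h_1) = -7/32. So g'(4) = 31/8.

3.8750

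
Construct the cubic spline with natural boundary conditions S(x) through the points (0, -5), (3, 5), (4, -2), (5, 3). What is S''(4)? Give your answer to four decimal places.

With m_i denoting the second derivative at x_i, h_i = 3, 1, 1, and Δ_i = (y_(i+1) − y_i)/h_i = 10/3, -7, 5:
  3·m_0 + 8·m_1 + 1·m_2 = 6(Δ_1 - Δ_0) = -62
  1·m_1 + 4·m_2 + 1·m_3 = 6(Δ_2 - Δ_1) = 72
Natural end conditions: m_0 = m_3 = 0.
Solving the tridiagonal system: m_0 = 0, m_1 = -320/31, m_2 = 638/31, m_3 = 0.

20.5806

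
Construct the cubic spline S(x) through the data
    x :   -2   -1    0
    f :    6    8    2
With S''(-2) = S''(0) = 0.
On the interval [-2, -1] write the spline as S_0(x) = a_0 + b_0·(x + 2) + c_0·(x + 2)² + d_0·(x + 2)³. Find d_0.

-2

Let σ_i = S''(x_i). Step sizes h_i = 1, 1; slopes of the chords Δ_i = (y_(i+1) - y_i)/h_i = 2, -6.
  1·σ_0 + 4·σ_1 + 1·σ_2 = 6(Δ_1 - Δ_0) = -48
Natural end conditions: σ_0 = σ_2 = 0.
Hence σ_0 = 0, σ_1 = -12, σ_2 = 0.
On [-2, -1], with S_0(x) = a_0 + b_0·(x + 2) + c_0·(x + 2)² + d_0·(x + 2)³: c_0 = σ_0/2 = 0, d_0 = (σ_1 - σ_0)/(6h_0) = -2, b_0 = Δ_0 - h_0(2σ_0 + σ_1)/6 = 4.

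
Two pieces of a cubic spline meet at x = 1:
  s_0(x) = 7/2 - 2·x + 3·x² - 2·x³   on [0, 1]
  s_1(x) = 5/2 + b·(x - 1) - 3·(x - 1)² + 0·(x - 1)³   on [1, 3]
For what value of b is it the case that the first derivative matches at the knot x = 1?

s_0'(x) = -2 + 6·x - 6·x², so s_0'(1) = -2. On the right, s_1'(1) = b, so b = -2.

-2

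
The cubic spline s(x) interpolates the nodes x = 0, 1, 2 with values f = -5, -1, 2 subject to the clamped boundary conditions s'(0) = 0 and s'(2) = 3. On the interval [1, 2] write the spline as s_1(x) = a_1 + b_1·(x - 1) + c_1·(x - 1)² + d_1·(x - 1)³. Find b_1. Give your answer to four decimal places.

4.5000

Put M_i = s'' at the i-th knot. Here h = (1, 1) and Δ = (4, 3), so the interior equations h_(i-1)·M_(i-1) + 2(h_(i-1)+h_i)·M_i + h_i·M_(i+1) = 6(Δ_i − Δ_(i-1)) read
  1·M_0 + 4·M_1 + 1·M_2 = 6(Δ_1 - Δ_0) = -6
Clamped end conditions give two more equations: 2h_0·M_0 + h_0·M_1 = 6(Δ_0 - s'(0)) = 24 and h_1·M_1 + 2h_1·M_2 = 6(s'(2) - Δ_1) = 0.
Hence M_0 = 15, M_1 = -6, M_2 = 3.
On [1, 2], with s_1(x) = a_1 + b_1·(x - 1) + c_1·(x - 1)² + d_1·(x - 1)³: c_1 = M_1/2 = -3, d_1 = (M_2 - M_1)/(6h_1) = 3/2, b_1 = Δ_1 - h_1(2M_1 + M_2)/6 = 9/2.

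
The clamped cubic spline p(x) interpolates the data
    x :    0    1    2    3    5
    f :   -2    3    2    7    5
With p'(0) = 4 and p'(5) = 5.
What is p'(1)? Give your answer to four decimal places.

Put M_i = p'' at the i-th knot. Here h = (1, 1, 1, 2) and Δ = (5, -1, 5, -1), so the interior equations h_(i-1)·M_(i-1) + 2(h_(i-1)+h_i)·M_i + h_i·M_(i+1) = 6(Δ_i − Δ_(i-1)) read
  1·M_0 + 4·M_1 + 1·M_2 = 6(Δ_1 - Δ_0) = -36
  1·M_1 + 4·M_2 + 1·M_3 = 6(Δ_2 - Δ_1) = 36
  1·M_2 + 6·M_3 + 2·M_4 = 6(Δ_3 - Δ_2) = -36
Clamped end conditions give two more equations: 2h_0·M_0 + h_0·M_1 = 6(Δ_0 - p'(0)) = 6 and h_3·M_3 + 2h_3·M_4 = 6(p'(5) - Δ_3) = 36.
Hence M_0 = 448/41, M_1 = -650/41, M_2 = 676/41, M_3 = -578/41, M_4 = 658/41.
On [1, 2], p'(x) = b_1 + 2c_1·(x - 1) + 3d_1·(x - 1)² with b_1 = Δ_1 - h_1(2M_1 + M_2)/6 = 63/41, c_1 = M_1/2 = -325/41, d_1 = (M_2 - M_1)/(6h_1) = 221/41. So p'(1) = 63/41.

1.5366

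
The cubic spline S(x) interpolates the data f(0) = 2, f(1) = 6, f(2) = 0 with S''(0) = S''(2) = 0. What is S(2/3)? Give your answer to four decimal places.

5.5926

Let m_i = S''(x_i). Step sizes h_i = 1, 1; slopes of the chords Δ_i = (y_(i+1) - y_i)/h_i = 4, -6.
  1·m_0 + 4·m_1 + 1·m_2 = 6(Δ_1 - Δ_0) = -60
Natural end conditions: m_0 = m_2 = 0.
Solving the tridiagonal system: m_0 = 0, m_1 = -15, m_2 = 0.
On [0, 1], S(x) = 2 + 13/2·x + 0·x² - 5/2·x³.
With x = 2/3: S(2/3) = 151/27.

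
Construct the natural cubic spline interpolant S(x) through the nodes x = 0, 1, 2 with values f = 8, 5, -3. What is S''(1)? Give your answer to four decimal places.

-7.5000

Write m_i for S''(x_i). With h_i = 1, 1 and divided differences Δ_i = -3, -8, the continuity of S' gives the tridiagonal system
  1·m_0 + 4·m_1 + 1·m_2 = 6(Δ_1 - Δ_0) = -30
Natural end conditions: m_0 = m_2 = 0.
Solving the tridiagonal system: m_0 = 0, m_1 = -15/2, m_2 = 0.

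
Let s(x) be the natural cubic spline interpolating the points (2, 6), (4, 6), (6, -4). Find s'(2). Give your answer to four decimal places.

1.2500

Let M_i = s''(x_i). Step sizes h_i = 2, 2; slopes of the chords Δ_i = (y_(i+1) - y_i)/h_i = 0, -5.
  2·M_0 + 8·M_1 + 2·M_2 = 6(Δ_1 - Δ_0) = -30
Natural end conditions: M_0 = M_2 = 0.
Solving: M_0 = 0, M_1 = -15/4, M_2 = 0.
On [2, 4], s'(x) = b_0 + 2c_0·(x - 2) + 3d_0·(x - 2)² with b_0 = Δ_0 - h_0(2M_0 + M_1)/6 = 5/4, c_0 = M_0/2 = 0, d_0 = (M_1 - M_0)/(6h_0) = -5/16. So s'(2) = 5/4.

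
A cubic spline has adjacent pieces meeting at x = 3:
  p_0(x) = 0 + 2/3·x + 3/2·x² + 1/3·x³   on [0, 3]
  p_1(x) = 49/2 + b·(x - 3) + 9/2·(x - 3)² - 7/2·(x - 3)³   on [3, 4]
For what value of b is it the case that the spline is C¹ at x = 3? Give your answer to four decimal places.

18.6667

p_0'(x) = 2/3 + 3·x + 1·x², so p_0'(3) = 56/3. On the right, p_1'(3) = b, so b = 56/3.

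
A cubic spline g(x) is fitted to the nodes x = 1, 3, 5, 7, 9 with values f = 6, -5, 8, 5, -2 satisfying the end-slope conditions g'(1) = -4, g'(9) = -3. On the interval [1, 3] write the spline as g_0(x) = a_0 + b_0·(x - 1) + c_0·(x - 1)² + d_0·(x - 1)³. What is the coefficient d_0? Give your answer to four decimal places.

With M_i denoting the second derivative at x_i, h_i = 2, 2, 2, 2, and Δ_i = (y_(i+1) − y_i)/h_i = -11/2, 13/2, -3/2, -7/2:
  2·M_0 + 8·M_1 + 2·M_2 = 6(Δ_1 - Δ_0) = 72
  2·M_1 + 8·M_2 + 2·M_3 = 6(Δ_2 - Δ_1) = -48
  2·M_2 + 8·M_3 + 2·M_4 = 6(Δ_3 - Δ_2) = -12
Clamped end conditions give two more equations: 2h_0·M_0 + h_0·M_1 = 6(Δ_0 - g'(1)) = -9 and h_3·M_3 + 2h_3·M_4 = 6(g'(9) - Δ_3) = 3.
Solving the tridiagonal system: M_0 = -509/56, M_1 = 383/28, M_2 = -77/8, M_3 = 23/28, M_4 = 19/56.
On [1, 3], with g_0(x) = a_0 + b_0·(x - 1) + c_0·(x - 1)² + d_0·(x - 1)³: c_0 = M_0/2 = -509/112, d_0 = (M_1 - M_0)/(6h_0) = 425/224, b_0 = Δ_0 - h_0(2M_0 + M_1)/6 = -4.

1.8973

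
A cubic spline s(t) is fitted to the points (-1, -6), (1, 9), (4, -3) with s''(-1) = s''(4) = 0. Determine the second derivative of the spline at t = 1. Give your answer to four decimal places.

-6.9000

Put M_i = s'' at the i-th knot. Here h = (2, 3) and Δ = (15/2, -4), so the interior equations h_(i-1)·M_(i-1) + 2(h_(i-1)+h_i)·M_i + h_i·M_(i+1) = 6(Δ_i − Δ_(i-1)) read
  2·M_0 + 10·M_1 + 3·M_2 = 6(Δ_1 - Δ_0) = -69
Natural end conditions: M_0 = M_2 = 0.
Solving the tridiagonal system: M_0 = 0, M_1 = -69/10, M_2 = 0.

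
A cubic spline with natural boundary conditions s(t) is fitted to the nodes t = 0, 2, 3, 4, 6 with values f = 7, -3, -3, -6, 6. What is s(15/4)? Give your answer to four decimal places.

Put M_i = s'' at the i-th knot. Here h = (2, 1, 1, 2) and Δ = (-5, 0, -3, 6), so the interior equations h_(i-1)·M_(i-1) + 2(h_(i-1)+h_i)·M_i + h_i·M_(i+1) = 6(Δ_i − Δ_(i-1)) read
  2·M_0 + 6·M_1 + 1·M_2 = 6(Δ_1 - Δ_0) = 30
  1·M_1 + 4·M_2 + 1·M_3 = 6(Δ_2 - Δ_1) = -18
  1·M_2 + 6·M_3 + 2·M_4 = 6(Δ_3 - Δ_2) = 54
Natural end conditions: M_0 = M_4 = 0.
Solving: M_0 = 0, M_1 = 71/11, M_2 = -96/11, M_3 = 115/11, M_4 = 0.
On [3, 4], s(t) = -3 - 11/6·(t - 3) - 48/11·(t - 3)² + 211/66·(t - 3)³.
With (t - 3) = 3/4: s(15/4) = -7717/1408.

-5.4808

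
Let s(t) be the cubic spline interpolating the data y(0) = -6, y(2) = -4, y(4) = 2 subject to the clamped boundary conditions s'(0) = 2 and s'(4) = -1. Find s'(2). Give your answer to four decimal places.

Put M_i = s'' at the i-th knot. Here h = (2, 2) and Δ = (1, 3), so the interior equations h_(i-1)·M_(i-1) + 2(h_(i-1)+h_i)·M_i + h_i·M_(i+1) = 6(Δ_i − Δ_(i-1)) read
  2·M_0 + 8·M_1 + 2·M_2 = 6(Δ_1 - Δ_0) = 12
Clamped end conditions give two more equations: 2h_0·M_0 + h_0·M_1 = 6(Δ_0 - s'(0)) = -6 and h_1·M_1 + 2h_1·M_2 = 6(s'(4) - Δ_1) = -24.
Solving: M_0 = -15/4, M_1 = 9/2, M_2 = -33/4.
On [2, 4], s'(t) = b_1 + 2c_1·(t - 2) + 3d_1·(t - 2)² with b_1 = Δ_1 - h_1(2M_1 + M_2)/6 = 11/4, c_1 = M_1/2 = 9/4, d_1 = (M_2 - M_1)/(6h_1) = -17/16. So s'(2) = 11/4.

2.7500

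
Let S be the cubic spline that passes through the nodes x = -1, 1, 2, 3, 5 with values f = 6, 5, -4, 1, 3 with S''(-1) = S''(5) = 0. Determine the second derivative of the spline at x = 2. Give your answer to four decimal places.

Write σ_i for S''(x_i). With h_i = 2, 1, 1, 2 and divided differences Δ_i = -1/2, -9, 5, 1, the continuity of S' gives the tridiagonal system
  2·σ_0 + 6·σ_1 + 1·σ_2 = 6(Δ_1 - Δ_0) = -51
  1·σ_1 + 4·σ_2 + 1·σ_3 = 6(Δ_2 - Δ_1) = 84
  1·σ_2 + 6·σ_3 + 2·σ_4 = 6(Δ_3 - Δ_2) = -24
Natural end conditions: σ_0 = σ_4 = 0.
Solving: σ_0 = 0, σ_1 = -567/44, σ_2 = 579/22, σ_3 = -369/44, σ_4 = 0.

26.3182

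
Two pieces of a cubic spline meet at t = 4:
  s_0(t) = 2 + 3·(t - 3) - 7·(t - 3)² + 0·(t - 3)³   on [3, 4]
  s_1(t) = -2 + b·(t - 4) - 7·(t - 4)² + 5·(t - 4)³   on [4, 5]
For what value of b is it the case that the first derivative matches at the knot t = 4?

-11

s_0'(t) = 3 - 14·(t - 3) + 0·(t - 3)², so s_0'(4) = -11. On the right, s_1'(4) = b, so b = -11.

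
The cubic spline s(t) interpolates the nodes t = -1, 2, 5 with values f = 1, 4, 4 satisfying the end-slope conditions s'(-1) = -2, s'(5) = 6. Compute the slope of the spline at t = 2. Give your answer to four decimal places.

-0.2500

Write M_i for s''(x_i). With h_i = 3, 3 and divided differences Δ_i = 1, 0, the continuity of s' gives the tridiagonal system
  3·M_0 + 12·M_1 + 3·M_2 = 6(Δ_1 - Δ_0) = -6
Clamped end conditions give two more equations: 2h_0·M_0 + h_0·M_1 = 6(Δ_0 - s'(-1)) = 18 and h_1·M_1 + 2h_1·M_2 = 6(s'(5) - Δ_1) = 36.
Forward elimination and back-substitution give M_0 = 29/6, M_1 = -11/3, M_2 = 47/6.
On [2, 5], s'(t) = b_1 + 2c_1·(t - 2) + 3d_1·(t - 2)² with b_1 = Δ_1 - h_1(2M_1 + M_2)/6 = -1/4, c_1 = M_1/2 = -11/6, d_1 = (M_2 - M_1)/(6h_1) = 23/36. So s'(2) = -1/4.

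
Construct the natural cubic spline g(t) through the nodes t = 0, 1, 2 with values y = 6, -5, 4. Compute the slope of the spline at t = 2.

14

Put M_i = g'' at the i-th knot. Here h = (1, 1) and Δ = (-11, 9), so the interior equations h_(i-1)·M_(i-1) + 2(h_(i-1)+h_i)·M_i + h_i·M_(i+1) = 6(Δ_i − Δ_(i-1)) read
  1·M_0 + 4·M_1 + 1·M_2 = 6(Δ_1 - Δ_0) = 120
Natural end conditions: M_0 = M_2 = 0.
Solving the tridiagonal system: M_0 = 0, M_1 = 30, M_2 = 0.
On [1, 2], g'(t) = b_1 + 2c_1·(t - 1) + 3d_1·(t - 1)² with b_1 = Δ_1 - h_1(2M_1 + M_2)/6 = -1, c_1 = M_1/2 = 15, d_1 = (M_2 - M_1)/(6h_1) = -5. So g'(2) = 14.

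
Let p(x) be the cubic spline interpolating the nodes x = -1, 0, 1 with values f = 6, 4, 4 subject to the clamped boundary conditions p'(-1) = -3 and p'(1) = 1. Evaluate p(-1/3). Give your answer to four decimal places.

4.4444

Write m_i for p''(x_i). With h_i = 1, 1 and divided differences Δ_i = -2, 0, the continuity of p' gives the tridiagonal system
  1·m_0 + 4·m_1 + 1·m_2 = 6(Δ_1 - Δ_0) = 12
Clamped end conditions give two more equations: 2h_0·m_0 + h_0·m_1 = 6(Δ_0 - p'(-1)) = 6 and h_1·m_1 + 2h_1·m_2 = 6(p'(1) - Δ_1) = 6.
Hence m_0 = 2, m_1 = 2, m_2 = 2.
On [-1, 0], p(x) = 6 - 3·(x + 1) + 1·(x + 1)² + 0·(x + 1)³.
With (x + 1) = 2/3: p(-1/3) = 40/9.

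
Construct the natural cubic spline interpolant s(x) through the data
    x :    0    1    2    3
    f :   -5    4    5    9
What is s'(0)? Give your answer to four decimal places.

With σ_i denoting the second derivative at x_i, h_i = 1, 1, 1, and Δ_i = (y_(i+1) − y_i)/h_i = 9, 1, 4:
  1·σ_0 + 4·σ_1 + 1·σ_2 = 6(Δ_1 - Δ_0) = -48
  1·σ_1 + 4·σ_2 + 1·σ_3 = 6(Δ_2 - Δ_1) = 18
Natural end conditions: σ_0 = σ_3 = 0.
Forward elimination and back-substitution give σ_0 = 0, σ_1 = -14, σ_2 = 8, σ_3 = 0.
On [0, 1], s'(x) = b_0 + 2c_0·x + 3d_0·x² with b_0 = Δ_0 - h_0(2σ_0 + σ_1)/6 = 34/3, c_0 = σ_0/2 = 0, d_0 = (σ_1 - σ_0)/(6h_0) = -7/3. So s'(0) = 34/3.

11.3333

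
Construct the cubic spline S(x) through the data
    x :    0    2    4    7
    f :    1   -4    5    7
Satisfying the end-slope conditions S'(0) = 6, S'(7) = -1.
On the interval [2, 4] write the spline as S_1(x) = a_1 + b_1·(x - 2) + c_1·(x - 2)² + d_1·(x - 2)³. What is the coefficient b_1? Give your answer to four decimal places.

With σ_i denoting the second derivative at x_i, h_i = 2, 2, 3, and Δ_i = (y_(i+1) − y_i)/h_i = -5/2, 9/2, 2/3:
  2·σ_0 + 8·σ_1 + 2·σ_2 = 6(Δ_1 - Δ_0) = 42
  2·σ_1 + 10·σ_2 + 3·σ_3 = 6(Δ_2 - Δ_1) = -23
Clamped end conditions give two more equations: 2h_0·σ_0 + h_0·σ_1 = 6(Δ_0 - S'(0)) = -51 and h_2·σ_2 + 2h_2·σ_3 = 6(S'(7) - Δ_2) = -10.
Solving the tridiagonal system: σ_0 = -675/37, σ_1 = 813/74, σ_2 = -174/37, σ_3 = 76/111.
On [2, 4], with S_1(x) = a_1 + b_1·(x - 2) + c_1·(x - 2)² + d_1·(x - 2)³: c_1 = σ_1/2 = 813/148, d_1 = (σ_2 - σ_1)/(6h_1) = -387/296, b_1 = Δ_1 - h_1(2σ_1 + σ_2)/6 = -93/74.

-1.2568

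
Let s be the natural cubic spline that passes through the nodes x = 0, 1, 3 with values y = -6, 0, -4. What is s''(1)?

-8

Write σ_i for s''(x_i). With h_i = 1, 2 and divided differences Δ_i = 6, -2, the continuity of s' gives the tridiagonal system
  1·σ_0 + 6·σ_1 + 2·σ_2 = 6(Δ_1 - Δ_0) = -48
Natural end conditions: σ_0 = σ_2 = 0.
Forward elimination and back-substitution give σ_0 = 0, σ_1 = -8, σ_2 = 0.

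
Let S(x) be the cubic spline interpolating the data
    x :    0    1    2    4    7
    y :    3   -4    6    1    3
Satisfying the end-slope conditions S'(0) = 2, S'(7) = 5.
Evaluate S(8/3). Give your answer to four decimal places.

Let σ_i = S''(x_i). Step sizes h_i = 1, 1, 2, 3; slopes of the chords Δ_i = (y_(i+1) - y_i)/h_i = -7, 10, -5/2, 2/3.
  1·σ_0 + 4·σ_1 + 1·σ_2 = 6(Δ_1 - Δ_0) = 102
  1·σ_1 + 6·σ_2 + 2·σ_3 = 6(Δ_2 - Δ_1) = -75
  2·σ_2 + 10·σ_3 + 3·σ_4 = 6(Δ_3 - Δ_2) = 19
Clamped end conditions give two more equations: 2h_0·σ_0 + h_0·σ_1 = 6(Δ_0 - S'(0)) = -54 and h_3·σ_3 + 2h_3·σ_4 = 6(S'(7) - Δ_3) = 26.
Solving the tridiagonal system: σ_0 = -10091/208, σ_1 = 4475/104, σ_2 = -4493/208, σ_3 = 301/52, σ_4 = 449/312.
On [2, 4], S(x) = 6 + 1037/104·(x - 2) - 4493/416·(x - 2)² + 1899/832·(x - 2)³.
With (x - 2) = 2/3: S(8/3) = 3989/468.

8.5235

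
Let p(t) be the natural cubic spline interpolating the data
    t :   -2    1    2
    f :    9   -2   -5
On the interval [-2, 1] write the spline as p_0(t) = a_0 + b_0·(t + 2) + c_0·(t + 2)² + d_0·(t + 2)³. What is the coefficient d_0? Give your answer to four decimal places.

0.0278

Let M_i = p''(x_i). Step sizes h_i = 3, 1; slopes of the chords Δ_i = (y_(i+1) - y_i)/h_i = -11/3, -3.
  3·M_0 + 8·M_1 + 1·M_2 = 6(Δ_1 - Δ_0) = 4
Natural end conditions: M_0 = M_2 = 0.
Forward elimination and back-substitution give M_0 = 0, M_1 = 1/2, M_2 = 0.
On [-2, 1], with p_0(t) = a_0 + b_0·(t + 2) + c_0·(t + 2)² + d_0·(t + 2)³: c_0 = M_0/2 = 0, d_0 = (M_1 - M_0)/(6h_0) = 1/36, b_0 = Δ_0 - h_0(2M_0 + M_1)/6 = -47/12.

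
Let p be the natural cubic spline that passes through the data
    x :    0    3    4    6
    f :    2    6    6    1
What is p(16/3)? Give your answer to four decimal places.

3.1374

Let m_i = p''(x_i). Step sizes h_i = 3, 1, 2; slopes of the chords Δ_i = (y_(i+1) - y_i)/h_i = 4/3, 0, -5/2.
  3·m_0 + 8·m_1 + 1·m_2 = 6(Δ_1 - Δ_0) = -8
  1·m_1 + 6·m_2 + 2·m_3 = 6(Δ_2 - Δ_1) = -15
Natural end conditions: m_0 = m_3 = 0.
Hence m_0 = 0, m_1 = -33/47, m_2 = -112/47, m_3 = 0.
On [4, 6], p(x) = 6 - 257/282·(x - 4) - 56/47·(x - 4)² + 28/141·(x - 4)³.
With (x - 4) = 4/3: p(16/3) = 11944/3807.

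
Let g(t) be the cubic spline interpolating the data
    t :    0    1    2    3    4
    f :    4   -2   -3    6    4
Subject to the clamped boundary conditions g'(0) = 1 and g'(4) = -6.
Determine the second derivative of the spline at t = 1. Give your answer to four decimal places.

With M_i denoting the second derivative at x_i, h_i = 1, 1, 1, 1, and Δ_i = (y_(i+1) − y_i)/h_i = -6, -1, 9, -2:
  1·M_0 + 4·M_1 + 1·M_2 = 6(Δ_1 - Δ_0) = 30
  1·M_1 + 4·M_2 + 1·M_3 = 6(Δ_2 - Δ_1) = 60
  1·M_2 + 4·M_3 + 1·M_4 = 6(Δ_3 - Δ_2) = -66
Clamped end conditions give two more equations: 2h_0·M_0 + h_0·M_1 = 6(Δ_0 - g'(0)) = -42 and h_3·M_3 + 2h_3·M_4 = 6(g'(4) - Δ_3) = -24.
Hence M_0 = -103/4, M_1 = 19/2, M_2 = 71/4, M_3 = -41/2, M_4 = -7/4.

9.5000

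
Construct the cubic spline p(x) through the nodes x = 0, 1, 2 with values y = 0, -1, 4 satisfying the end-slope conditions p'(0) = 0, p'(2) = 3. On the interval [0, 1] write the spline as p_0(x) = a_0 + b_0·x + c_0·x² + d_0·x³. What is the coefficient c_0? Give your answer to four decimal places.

Let M_i = p''(x_i). Step sizes h_i = 1, 1; slopes of the chords Δ_i = (y_(i+1) - y_i)/h_i = -1, 5.
  1·M_0 + 4·M_1 + 1·M_2 = 6(Δ_1 - Δ_0) = 36
Clamped end conditions give two more equations: 2h_0·M_0 + h_0·M_1 = 6(Δ_0 - p'(0)) = -6 and h_1·M_1 + 2h_1·M_2 = 6(p'(2) - Δ_1) = -12.
Hence M_0 = -21/2, M_1 = 15, M_2 = -27/2.
On [0, 1], with p_0(x) = a_0 + b_0·x + c_0·x² + d_0·x³: c_0 = M_0/2 = -21/4, d_0 = (M_1 - M_0)/(6h_0) = 17/4, b_0 = Δ_0 - h_0(2M_0 + M_1)/6 = 0.

-5.2500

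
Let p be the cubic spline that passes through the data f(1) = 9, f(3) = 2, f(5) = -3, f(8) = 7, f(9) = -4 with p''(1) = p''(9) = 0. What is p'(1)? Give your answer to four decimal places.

Let σ_i = p''(x_i). Step sizes h_i = 2, 2, 3, 1; slopes of the chords Δ_i = (y_(i+1) - y_i)/h_i = -7/2, -5/2, 10/3, -11.
  2·σ_0 + 8·σ_1 + 2·σ_2 = 6(Δ_1 - Δ_0) = 6
  2·σ_1 + 10·σ_2 + 3·σ_3 = 6(Δ_2 - Δ_1) = 35
  3·σ_2 + 8·σ_3 + 1·σ_4 = 6(Δ_3 - Δ_2) = -86
Natural end conditions: σ_0 = σ_4 = 0.
Solving the tridiagonal system: σ_0 = 0, σ_1 = -325/268, σ_2 = 526/67, σ_3 = -1835/134, σ_4 = 0.
On [1, 3], p'(x) = b_0 + 2c_0·(x - 1) + 3d_0·(x - 1)² with b_0 = Δ_0 - h_0(2σ_0 + σ_1)/6 = -2489/804, c_0 = σ_0/2 = 0, d_0 = (σ_1 - σ_0)/(6h_0) = -325/3216. So p'(1) = -2489/804.

-3.0958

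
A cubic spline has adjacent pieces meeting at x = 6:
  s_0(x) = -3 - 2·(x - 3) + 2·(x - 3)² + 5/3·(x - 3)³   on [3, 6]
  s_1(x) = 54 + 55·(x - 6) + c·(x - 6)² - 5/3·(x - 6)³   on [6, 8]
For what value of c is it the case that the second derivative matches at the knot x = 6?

s_0''(x) = 4 + 10·(x - 3), so s_0''(6) = 34. On the right, s_1''(6) = 2c, so c = 17.

17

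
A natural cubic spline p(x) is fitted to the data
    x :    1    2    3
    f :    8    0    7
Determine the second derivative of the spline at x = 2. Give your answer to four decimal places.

Let M_i = p''(x_i). Step sizes h_i = 1, 1; slopes of the chords Δ_i = (y_(i+1) - y_i)/h_i = -8, 7.
  1·M_0 + 4·M_1 + 1·M_2 = 6(Δ_1 - Δ_0) = 90
Natural end conditions: M_0 = M_2 = 0.
Forward elimination and back-substitution give M_0 = 0, M_1 = 45/2, M_2 = 0.

22.5000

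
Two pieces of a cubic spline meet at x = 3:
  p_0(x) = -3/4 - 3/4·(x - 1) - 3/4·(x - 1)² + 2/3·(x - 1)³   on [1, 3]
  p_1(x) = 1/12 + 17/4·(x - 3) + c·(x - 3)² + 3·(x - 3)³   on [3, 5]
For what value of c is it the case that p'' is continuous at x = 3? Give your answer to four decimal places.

p_0''(x) = -3/2 + 4·(x - 1), so p_0''(3) = 13/2. On the right, p_1''(3) = 2c, so c = 13/4.

3.2500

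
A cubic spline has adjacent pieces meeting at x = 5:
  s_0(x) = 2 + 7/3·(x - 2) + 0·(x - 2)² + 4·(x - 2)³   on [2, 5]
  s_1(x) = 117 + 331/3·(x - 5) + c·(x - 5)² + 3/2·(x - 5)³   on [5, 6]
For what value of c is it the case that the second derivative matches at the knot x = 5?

s_0''(x) = 0 + 24·(x - 2), so s_0''(5) = 72. On the right, s_1''(5) = 2c, so c = 36.

36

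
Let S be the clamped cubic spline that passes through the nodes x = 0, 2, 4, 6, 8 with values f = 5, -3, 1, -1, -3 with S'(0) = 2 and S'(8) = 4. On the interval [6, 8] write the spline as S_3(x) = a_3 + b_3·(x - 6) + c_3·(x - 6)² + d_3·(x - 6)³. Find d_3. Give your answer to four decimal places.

With m_i denoting the second derivative at x_i, h_i = 2, 2, 2, 2, and Δ_i = (y_(i+1) − y_i)/h_i = -4, 2, -1, -1:
  2·m_0 + 8·m_1 + 2·m_2 = 6(Δ_1 - Δ_0) = 36
  2·m_1 + 8·m_2 + 2·m_3 = 6(Δ_2 - Δ_1) = -18
  2·m_2 + 8·m_3 + 2·m_4 = 6(Δ_3 - Δ_2) = 0
Clamped end conditions give two more equations: 2h_0·m_0 + h_0·m_1 = 6(Δ_0 - S'(0)) = -36 and h_3·m_3 + 2h_3·m_4 = 6(S'(8) - Δ_3) = 30.
Solving the tridiagonal system: m_0 = -377/28, m_1 = 125/14, m_2 = -17/4, m_3 = -13/14, m_4 = 223/28.
On [6, 8], with S_3(x) = a_3 + b_3·(x - 6) + c_3·(x - 6)² + d_3·(x - 6)³: c_3 = m_3/2 = -13/28, d_3 = (m_4 - m_3)/(6h_3) = 83/112, b_3 = Δ_3 - h_3(2m_3 + m_4)/6 = -85/28.

0.7411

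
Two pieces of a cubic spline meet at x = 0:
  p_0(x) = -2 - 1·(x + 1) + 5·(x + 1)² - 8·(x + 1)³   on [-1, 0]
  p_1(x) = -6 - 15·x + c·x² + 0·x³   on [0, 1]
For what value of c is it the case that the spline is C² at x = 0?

-19

p_0''(x) = 10 - 48·(x + 1), so p_0''(0) = -38. On the right, p_1''(0) = 2c, so c = -19.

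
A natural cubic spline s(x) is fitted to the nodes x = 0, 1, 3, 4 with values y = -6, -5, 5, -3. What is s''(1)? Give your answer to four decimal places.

Put σ_i = s'' at the i-th knot. Here h = (1, 2, 1) and Δ = (1, 5, -8), so the interior equations h_(i-1)·σ_(i-1) + 2(h_(i-1)+h_i)·σ_i + h_i·σ_(i+1) = 6(Δ_i − Δ_(i-1)) read
  1·σ_0 + 6·σ_1 + 2·σ_2 = 6(Δ_1 - Δ_0) = 24
  2·σ_1 + 6·σ_2 + 1·σ_3 = 6(Δ_2 - Δ_1) = -78
Natural end conditions: σ_0 = σ_3 = 0.
Hence σ_0 = 0, σ_1 = 75/8, σ_2 = -129/8, σ_3 = 0.

9.3750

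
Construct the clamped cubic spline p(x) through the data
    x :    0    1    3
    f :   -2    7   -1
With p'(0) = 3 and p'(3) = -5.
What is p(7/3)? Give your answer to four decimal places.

Put m_i = p'' at the i-th knot. Here h = (1, 2) and Δ = (9, -4), so the interior equations h_(i-1)·m_(i-1) + 2(h_(i-1)+h_i)·m_i + h_i·m_(i+1) = 6(Δ_i − Δ_(i-1)) read
  1·m_0 + 6·m_1 + 2·m_2 = 6(Δ_1 - Δ_0) = -78
Clamped end conditions give two more equations: 2h_0·m_0 + h_0·m_1 = 6(Δ_0 - p'(0)) = 36 and h_1·m_1 + 2h_1·m_2 = 6(p'(3) - Δ_1) = -6.
Solving: m_0 = 85/3, m_1 = -62/3, m_2 = 53/6.
On [1, 3], p(x) = 7 + 41/6·(x - 1) - 31/3·(x - 1)² + 59/24·(x - 1)³.
With (x - 1) = 4/3: p(7/3) = 289/81.

3.5679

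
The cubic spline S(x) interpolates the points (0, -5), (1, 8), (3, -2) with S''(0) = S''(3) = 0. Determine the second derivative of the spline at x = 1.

Write M_i for S''(x_i). With h_i = 1, 2 and divided differences Δ_i = 13, -5, the continuity of S' gives the tridiagonal system
  1·M_0 + 6·M_1 + 2·M_2 = 6(Δ_1 - Δ_0) = -108
Natural end conditions: M_0 = M_2 = 0.
Solving the tridiagonal system: M_0 = 0, M_1 = -18, M_2 = 0.

-18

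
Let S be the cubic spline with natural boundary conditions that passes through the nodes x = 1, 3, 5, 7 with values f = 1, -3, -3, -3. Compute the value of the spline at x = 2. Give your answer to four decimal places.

Let σ_i = S''(x_i). Step sizes h_i = 2, 2, 2; slopes of the chords Δ_i = (y_(i+1) - y_i)/h_i = -2, 0, 0.
  2·σ_0 + 8·σ_1 + 2·σ_2 = 6(Δ_1 - Δ_0) = 12
  2·σ_1 + 8·σ_2 + 2·σ_3 = 6(Δ_2 - Δ_1) = 0
Natural end conditions: σ_0 = σ_3 = 0.
Solving the tridiagonal system: σ_0 = 0, σ_1 = 8/5, σ_2 = -2/5, σ_3 = 0.
On [1, 3], S(x) = 1 - 38/15·(x - 1) + 0·(x - 1)² + 2/15·(x - 1)³.
With (x - 1) = 1: S(2) = -7/5.

-1.4000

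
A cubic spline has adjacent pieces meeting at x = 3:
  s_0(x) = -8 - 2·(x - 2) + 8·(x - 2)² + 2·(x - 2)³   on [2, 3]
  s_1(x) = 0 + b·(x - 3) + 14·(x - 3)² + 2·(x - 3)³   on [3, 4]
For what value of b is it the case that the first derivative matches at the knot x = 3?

s_0'(x) = -2 + 16·(x - 2) + 6·(x - 2)², so s_0'(3) = 20. On the right, s_1'(3) = b, so b = 20.

20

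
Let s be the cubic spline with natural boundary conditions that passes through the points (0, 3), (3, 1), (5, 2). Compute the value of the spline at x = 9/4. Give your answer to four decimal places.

Put M_i = s'' at the i-th knot. Here h = (3, 2) and Δ = (-2/3, 1/2), so the interior equations h_(i-1)·M_(i-1) + 2(h_(i-1)+h_i)·M_i + h_i·M_(i+1) = 6(Δ_i − Δ_(i-1)) read
  3·M_0 + 10·M_1 + 2·M_2 = 6(Δ_1 - Δ_0) = 7
Natural end conditions: M_0 = M_2 = 0.
Hence M_0 = 0, M_1 = 7/10, M_2 = 0.
On [0, 3], s(x) = 3 - 61/60·x + 0·x² + 7/180·x³.
With x = 9/4: s(9/4) = 1479/1280.

1.1555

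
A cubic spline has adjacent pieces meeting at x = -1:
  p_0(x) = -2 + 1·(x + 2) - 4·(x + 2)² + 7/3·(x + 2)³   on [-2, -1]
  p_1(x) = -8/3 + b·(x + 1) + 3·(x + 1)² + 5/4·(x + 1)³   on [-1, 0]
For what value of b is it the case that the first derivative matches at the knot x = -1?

p_0'(x) = 1 - 8·(x + 2) + 7·(x + 2)², so p_0'(-1) = 0. On the right, p_1'(-1) = b, so b = 0.

0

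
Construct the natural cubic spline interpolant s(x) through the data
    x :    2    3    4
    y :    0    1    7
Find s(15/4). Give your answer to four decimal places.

5.2070

Let M_i = s''(x_i). Step sizes h_i = 1, 1; slopes of the chords Δ_i = (y_(i+1) - y_i)/h_i = 1, 6.
  1·M_0 + 4·M_1 + 1·M_2 = 6(Δ_1 - Δ_0) = 30
Natural end conditions: M_0 = M_2 = 0.
Hence M_0 = 0, M_1 = 15/2, M_2 = 0.
On [3, 4], s(x) = 1 + 7/2·(x - 3) + 15/4·(x - 3)² - 5/4·(x - 3)³.
With (x - 3) = 3/4: s(15/4) = 1333/256.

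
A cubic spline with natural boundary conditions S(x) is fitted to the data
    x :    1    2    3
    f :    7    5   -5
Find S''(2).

With m_i denoting the second derivative at x_i, h_i = 1, 1, and Δ_i = (y_(i+1) − y_i)/h_i = -2, -10:
  1·m_0 + 4·m_1 + 1·m_2 = 6(Δ_1 - Δ_0) = -48
Natural end conditions: m_0 = m_2 = 0.
Forward elimination and back-substitution give m_0 = 0, m_1 = -12, m_2 = 0.

-12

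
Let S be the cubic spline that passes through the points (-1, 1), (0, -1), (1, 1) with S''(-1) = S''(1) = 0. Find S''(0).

Put m_i = S'' at the i-th knot. Here h = (1, 1) and Δ = (-2, 2), so the interior equations h_(i-1)·m_(i-1) + 2(h_(i-1)+h_i)·m_i + h_i·m_(i+1) = 6(Δ_i − Δ_(i-1)) read
  1·m_0 + 4·m_1 + 1·m_2 = 6(Δ_1 - Δ_0) = 24
Natural end conditions: m_0 = m_2 = 0.
Solving the tridiagonal system: m_0 = 0, m_1 = 6, m_2 = 0.

6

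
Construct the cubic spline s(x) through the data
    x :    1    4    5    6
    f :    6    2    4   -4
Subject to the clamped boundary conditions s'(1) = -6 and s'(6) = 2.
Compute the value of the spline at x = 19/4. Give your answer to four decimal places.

Put σ_i = s'' at the i-th knot. Here h = (3, 1, 1) and Δ = (-4/3, 2, -8), so the interior equations h_(i-1)·σ_(i-1) + 2(h_(i-1)+h_i)·σ_i + h_i·σ_(i+1) = 6(Δ_i − Δ_(i-1)) read
  3·σ_0 + 8·σ_1 + 1·σ_2 = 6(Δ_1 - Δ_0) = 20
  1·σ_1 + 4·σ_2 + 1·σ_3 = 6(Δ_2 - Δ_1) = -60
Clamped end conditions give two more equations: 2h_0·σ_0 + h_0·σ_1 = 6(Δ_0 - s'(1)) = 28 and h_2·σ_2 + 2h_2·σ_3 = 6(s'(6) - Δ_2) = 60.
Solving the tridiagonal system: σ_0 = 184/87, σ_1 = 148/29, σ_2 = -788/29, σ_3 = 1264/29.
On [4, 5], s(x) = 2 + 140/29·(x - 4) + 74/29·(x - 4)² - 156/29·(x - 4)³.
With (x - 4) = 3/4: s(19/4) = 2221/464.

4.7866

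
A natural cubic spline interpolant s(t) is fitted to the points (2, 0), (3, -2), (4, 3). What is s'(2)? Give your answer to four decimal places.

-3.7500

Put M_i = s'' at the i-th knot. Here h = (1, 1) and Δ = (-2, 5), so the interior equations h_(i-1)·M_(i-1) + 2(h_(i-1)+h_i)·M_i + h_i·M_(i+1) = 6(Δ_i − Δ_(i-1)) read
  1·M_0 + 4·M_1 + 1·M_2 = 6(Δ_1 - Δ_0) = 42
Natural end conditions: M_0 = M_2 = 0.
Solving: M_0 = 0, M_1 = 21/2, M_2 = 0.
On [2, 3], s'(t) = b_0 + 2c_0·(t - 2) + 3d_0·(t - 2)² with b_0 = Δ_0 - h_0(2M_0 + M_1)/6 = -15/4, c_0 = M_0/2 = 0, d_0 = (M_1 - M_0)/(6h_0) = 7/4. So s'(2) = -15/4.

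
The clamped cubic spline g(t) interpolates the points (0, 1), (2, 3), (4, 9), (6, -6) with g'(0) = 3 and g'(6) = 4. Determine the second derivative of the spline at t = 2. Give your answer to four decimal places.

Put M_i = g'' at the i-th knot. Here h = (2, 2, 2) and Δ = (1, 3, -15/2), so the interior equations h_(i-1)·M_(i-1) + 2(h_(i-1)+h_i)·M_i + h_i·M_(i+1) = 6(Δ_i − Δ_(i-1)) read
  2·M_0 + 8·M_1 + 2·M_2 = 6(Δ_1 - Δ_0) = 12
  2·M_1 + 8·M_2 + 2·M_3 = 6(Δ_2 - Δ_1) = -63
Clamped end conditions give two more equations: 2h_0·M_0 + h_0·M_1 = 6(Δ_0 - g'(0)) = -12 and h_2·M_2 + 2h_2·M_3 = 6(g'(6) - Δ_2) = 69.
Hence M_0 = -197/30, M_1 = 107/15, M_2 = -479/30, M_3 = 757/30.

7.1333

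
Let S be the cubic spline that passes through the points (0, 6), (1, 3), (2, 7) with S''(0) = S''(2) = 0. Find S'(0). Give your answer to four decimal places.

-4.7500

Write M_i for S''(x_i). With h_i = 1, 1 and divided differences Δ_i = -3, 4, the continuity of S' gives the tridiagonal system
  1·M_0 + 4·M_1 + 1·M_2 = 6(Δ_1 - Δ_0) = 42
Natural end conditions: M_0 = M_2 = 0.
Solving the tridiagonal system: M_0 = 0, M_1 = 21/2, M_2 = 0.
On [0, 1], S'(x) = b_0 + 2c_0·x + 3d_0·x² with b_0 = Δ_0 - h_0(2M_0 + M_1)/6 = -19/4, c_0 = M_0/2 = 0, d_0 = (M_1 - M_0)/(6h_0) = 7/4. So S'(0) = -19/4.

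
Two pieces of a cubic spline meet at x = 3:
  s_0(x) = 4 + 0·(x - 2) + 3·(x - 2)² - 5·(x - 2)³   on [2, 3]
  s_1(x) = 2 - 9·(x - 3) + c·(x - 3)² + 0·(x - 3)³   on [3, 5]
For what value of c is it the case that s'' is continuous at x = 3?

-12

s_0''(x) = 6 - 30·(x - 2), so s_0''(3) = -24. On the right, s_1''(3) = 2c, so c = -12.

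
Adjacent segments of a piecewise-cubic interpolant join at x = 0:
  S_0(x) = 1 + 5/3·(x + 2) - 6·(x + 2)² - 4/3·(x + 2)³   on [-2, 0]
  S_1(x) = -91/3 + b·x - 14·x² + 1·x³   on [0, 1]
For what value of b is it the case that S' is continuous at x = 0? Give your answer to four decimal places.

-38.3333

S_0'(x) = 5/3 - 12·(x + 2) - 4·(x + 2)², so S_0'(0) = -115/3. On the right, S_1'(0) = b, so b = -115/3.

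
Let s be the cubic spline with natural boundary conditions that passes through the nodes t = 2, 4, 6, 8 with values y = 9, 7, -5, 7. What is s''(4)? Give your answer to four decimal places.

-6.4000

Put σ_i = s'' at the i-th knot. Here h = (2, 2, 2) and Δ = (-1, -6, 6), so the interior equations h_(i-1)·σ_(i-1) + 2(h_(i-1)+h_i)·σ_i + h_i·σ_(i+1) = 6(Δ_i − Δ_(i-1)) read
  2·σ_0 + 8·σ_1 + 2·σ_2 = 6(Δ_1 - Δ_0) = -30
  2·σ_1 + 8·σ_2 + 2·σ_3 = 6(Δ_2 - Δ_1) = 72
Natural end conditions: σ_0 = σ_3 = 0.
Hence σ_0 = 0, σ_1 = -32/5, σ_2 = 53/5, σ_3 = 0.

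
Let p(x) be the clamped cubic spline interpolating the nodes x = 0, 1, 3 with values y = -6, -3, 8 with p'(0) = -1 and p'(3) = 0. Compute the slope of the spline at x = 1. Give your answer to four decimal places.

6.0833

Put m_i = p'' at the i-th knot. Here h = (1, 2) and Δ = (3, 11/2), so the interior equations h_(i-1)·m_(i-1) + 2(h_(i-1)+h_i)·m_i + h_i·m_(i+1) = 6(Δ_i − Δ_(i-1)) read
  1·m_0 + 6·m_1 + 2·m_2 = 6(Δ_1 - Δ_0) = 15
Clamped end conditions give two more equations: 2h_0·m_0 + h_0·m_1 = 6(Δ_0 - p'(0)) = 24 and h_1·m_1 + 2h_1·m_2 = 6(p'(3) - Δ_1) = -33.
Hence m_0 = 59/6, m_1 = 13/3, m_2 = -125/12.
On [1, 3], p'(x) = b_1 + 2c_1·(x - 1) + 3d_1·(x - 1)² with b_1 = Δ_1 - h_1(2m_1 + m_2)/6 = 73/12, c_1 = m_1/2 = 13/6, d_1 = (m_2 - m_1)/(6h_1) = -59/48. So p'(1) = 73/12.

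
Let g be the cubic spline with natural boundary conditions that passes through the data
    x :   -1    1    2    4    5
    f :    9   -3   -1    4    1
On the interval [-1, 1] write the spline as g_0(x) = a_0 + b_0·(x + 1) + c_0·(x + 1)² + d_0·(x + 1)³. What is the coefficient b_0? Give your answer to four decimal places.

-8.6022

With M_i denoting the second derivative at x_i, h_i = 2, 1, 2, 1, and Δ_i = (y_(i+1) − y_i)/h_i = -6, 2, 5/2, -3:
  2·M_0 + 6·M_1 + 1·M_2 = 6(Δ_1 - Δ_0) = 48
  1·M_1 + 6·M_2 + 2·M_3 = 6(Δ_2 - Δ_1) = 3
  2·M_2 + 6·M_3 + 1·M_4 = 6(Δ_3 - Δ_2) = -33
Natural end conditions: M_0 = M_4 = 0.
Solving: M_0 = 0, M_1 = 242/31, M_2 = 36/31, M_3 = -365/62, M_4 = 0.
On [-1, 1], with g_0(x) = a_0 + b_0·(x + 1) + c_0·(x + 1)² + d_0·(x + 1)³: c_0 = M_0/2 = 0, d_0 = (M_1 - M_0)/(6h_0) = 121/186, b_0 = Δ_0 - h_0(2M_0 + M_1)/6 = -800/93.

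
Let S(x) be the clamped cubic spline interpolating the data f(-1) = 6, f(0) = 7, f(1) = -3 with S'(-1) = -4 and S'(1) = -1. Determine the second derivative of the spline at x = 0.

-36

With M_i denoting the second derivative at x_i, h_i = 1, 1, and Δ_i = (y_(i+1) − y_i)/h_i = 1, -10:
  1·M_0 + 4·M_1 + 1·M_2 = 6(Δ_1 - Δ_0) = -66
Clamped end conditions give two more equations: 2h_0·M_0 + h_0·M_1 = 6(Δ_0 - S'(-1)) = 30 and h_1·M_1 + 2h_1·M_2 = 6(S'(1) - Δ_1) = 54.
Solving: M_0 = 33, M_1 = -36, M_2 = 45.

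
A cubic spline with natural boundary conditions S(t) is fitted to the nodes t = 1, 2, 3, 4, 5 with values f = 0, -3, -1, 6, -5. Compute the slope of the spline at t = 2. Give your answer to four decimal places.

-1.6786

With σ_i denoting the second derivative at x_i, h_i = 1, 1, 1, 1, and Δ_i = (y_(i+1) − y_i)/h_i = -3, 2, 7, -11:
  1·σ_0 + 4·σ_1 + 1·σ_2 = 6(Δ_1 - Δ_0) = 30
  1·σ_1 + 4·σ_2 + 1·σ_3 = 6(Δ_2 - Δ_1) = 30
  1·σ_2 + 4·σ_3 + 1·σ_4 = 6(Δ_3 - Δ_2) = -108
Natural end conditions: σ_0 = σ_4 = 0.
Hence σ_0 = 0, σ_1 = 111/28, σ_2 = 99/7, σ_3 = -855/28, σ_4 = 0.
On [2, 3], S'(t) = b_1 + 2c_1·(t - 2) + 3d_1·(t - 2)² with b_1 = Δ_1 - h_1(2σ_1 + σ_2)/6 = -47/28, c_1 = σ_1/2 = 111/56, d_1 = (σ_2 - σ_1)/(6h_1) = 95/56. So S'(2) = -47/28.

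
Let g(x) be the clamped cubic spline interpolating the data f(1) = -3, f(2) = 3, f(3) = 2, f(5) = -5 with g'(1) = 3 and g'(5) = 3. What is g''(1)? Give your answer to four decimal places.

Write M_i for g''(x_i). With h_i = 1, 1, 2 and divided differences Δ_i = 6, -1, -7/2, the continuity of g' gives the tridiagonal system
  1·M_0 + 4·M_1 + 1·M_2 = 6(Δ_1 - Δ_0) = -42
  1·M_1 + 6·M_2 + 2·M_3 = 6(Δ_2 - Δ_1) = -15
Clamped end conditions give two more equations: 2h_0·M_0 + h_0·M_1 = 6(Δ_0 - g'(1)) = 18 and h_2·M_2 + 2h_2·M_3 = 6(g'(5) - Δ_2) = 39.
Forward elimination and back-substitution give M_0 = 345/22, M_1 = -147/11, M_2 = -93/22, M_3 = 261/22.

15.6818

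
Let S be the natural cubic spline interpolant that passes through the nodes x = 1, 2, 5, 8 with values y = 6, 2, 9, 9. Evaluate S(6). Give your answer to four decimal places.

Put M_i = S'' at the i-th knot. Here h = (1, 3, 3) and Δ = (-4, 7/3, 0), so the interior equations h_(i-1)·M_(i-1) + 2(h_(i-1)+h_i)·M_i + h_i·M_(i+1) = 6(Δ_i − Δ_(i-1)) read
  1·M_0 + 8·M_1 + 3·M_2 = 6(Δ_1 - Δ_0) = 38
  3·M_1 + 12·M_2 + 3·M_3 = 6(Δ_2 - Δ_1) = -14
Natural end conditions: M_0 = M_3 = 0.
Forward elimination and back-substitution give M_0 = 0, M_1 = 166/29, M_2 = -226/87, M_3 = 0.
On [5, 8], S(x) = 9 + 226/87·(x - 5) - 113/87·(x - 5)² + 113/783·(x - 5)³.
With (x - 5) = 1: S(6) = 8177/783.

10.4432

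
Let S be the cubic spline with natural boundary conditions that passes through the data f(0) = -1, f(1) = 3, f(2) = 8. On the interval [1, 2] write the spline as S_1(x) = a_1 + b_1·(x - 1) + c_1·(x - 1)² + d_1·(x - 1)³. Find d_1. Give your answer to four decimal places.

Put M_i = S'' at the i-th knot. Here h = (1, 1) and Δ = (4, 5), so the interior equations h_(i-1)·M_(i-1) + 2(h_(i-1)+h_i)·M_i + h_i·M_(i+1) = 6(Δ_i − Δ_(i-1)) read
  1·M_0 + 4·M_1 + 1·M_2 = 6(Δ_1 - Δ_0) = 6
Natural end conditions: M_0 = M_2 = 0.
Solving: M_0 = 0, M_1 = 3/2, M_2 = 0.
On [1, 2], with S_1(x) = a_1 + b_1·(x - 1) + c_1·(x - 1)² + d_1·(x - 1)³: c_1 = M_1/2 = 3/4, d_1 = (M_2 - M_1)/(6h_1) = -1/4, b_1 = Δ_1 - h_1(2M_1 + M_2)/6 = 9/2.

-0.2500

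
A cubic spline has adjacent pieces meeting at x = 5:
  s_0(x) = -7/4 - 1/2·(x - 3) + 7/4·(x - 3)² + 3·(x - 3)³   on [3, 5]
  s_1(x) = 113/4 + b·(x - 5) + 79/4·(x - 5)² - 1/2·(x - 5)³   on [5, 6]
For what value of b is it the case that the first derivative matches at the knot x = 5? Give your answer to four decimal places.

42.5000

s_0'(x) = -1/2 + 7/2·(x - 3) + 9·(x - 3)², so s_0'(5) = 85/2. On the right, s_1'(5) = b, so b = 85/2.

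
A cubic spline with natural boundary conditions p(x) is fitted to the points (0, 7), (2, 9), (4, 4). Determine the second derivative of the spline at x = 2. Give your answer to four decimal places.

Write M_i for p''(x_i). With h_i = 2, 2 and divided differences Δ_i = 1, -5/2, the continuity of p' gives the tridiagonal system
  2·M_0 + 8·M_1 + 2·M_2 = 6(Δ_1 - Δ_0) = -21
Natural end conditions: M_0 = M_2 = 0.
Forward elimination and back-substitution give M_0 = 0, M_1 = -21/8, M_2 = 0.

-2.6250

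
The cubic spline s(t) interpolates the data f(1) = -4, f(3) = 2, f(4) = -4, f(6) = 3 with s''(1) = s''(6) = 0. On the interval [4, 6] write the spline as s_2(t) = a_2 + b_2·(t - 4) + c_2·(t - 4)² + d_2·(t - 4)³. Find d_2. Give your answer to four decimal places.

-0.9429

Write σ_i for s''(x_i). With h_i = 2, 1, 2 and divided differences Δ_i = 3, -6, 7/2, the continuity of s' gives the tridiagonal system
  2·σ_0 + 6·σ_1 + 1·σ_2 = 6(Δ_1 - Δ_0) = -54
  1·σ_1 + 6·σ_2 + 2·σ_3 = 6(Δ_2 - Δ_1) = 57
Natural end conditions: σ_0 = σ_3 = 0.
Solving the tridiagonal system: σ_0 = 0, σ_1 = -381/35, σ_2 = 396/35, σ_3 = 0.
On [4, 6], with s_2(t) = a_2 + b_2·(t - 4) + c_2·(t - 4)² + d_2·(t - 4)³: c_2 = σ_2/2 = 198/35, d_2 = (σ_3 - σ_2)/(6h_2) = -33/35, b_2 = Δ_2 - h_2(2σ_2 + σ_3)/6 = -283/70.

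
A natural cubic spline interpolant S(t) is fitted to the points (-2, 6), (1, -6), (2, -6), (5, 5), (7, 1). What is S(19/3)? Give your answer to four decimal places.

3.2530

Put m_i = S'' at the i-th knot. Here h = (3, 1, 3, 2) and Δ = (-4, 0, 11/3, -2), so the interior equations h_(i-1)·m_(i-1) + 2(h_(i-1)+h_i)·m_i + h_i·m_(i+1) = 6(Δ_i − Δ_(i-1)) read
  3·m_0 + 8·m_1 + 1·m_2 = 6(Δ_1 - Δ_0) = 24
  1·m_1 + 8·m_2 + 3·m_3 = 6(Δ_2 - Δ_1) = 22
  3·m_2 + 10·m_3 + 2·m_4 = 6(Δ_3 - Δ_2) = -34
Natural end conditions: m_0 = m_4 = 0.
Solving: m_0 = 0, m_1 = 691/279, m_2 = 1168/279, m_3 = -433/93, m_4 = 0.
On [5, 7], S(t) = 5 + 308/279·(t - 5) - 433/186·(t - 5)² + 433/1116·(t - 5)³.
With (t - 5) = 4/3: S(19/3) = 24505/7533.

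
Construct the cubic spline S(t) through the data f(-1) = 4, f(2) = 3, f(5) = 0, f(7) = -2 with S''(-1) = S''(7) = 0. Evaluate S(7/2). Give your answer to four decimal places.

Let M_i = S''(x_i). Step sizes h_i = 3, 3, 2; slopes of the chords Δ_i = (y_(i+1) - y_i)/h_i = -1/3, -1, -1.
  3·M_0 + 12·M_1 + 3·M_2 = 6(Δ_1 - Δ_0) = -4
  3·M_1 + 10·M_2 + 2·M_3 = 6(Δ_2 - Δ_1) = 0
Natural end conditions: M_0 = M_3 = 0.
Hence M_0 = 0, M_1 = -40/111, M_2 = 4/37, M_3 = 0.
On [2, 5], S(t) = 3 - 77/111·(t - 2) - 20/111·(t - 2)² + 26/999·(t - 2)³.
With (t - 2) = 3/2: S(7/2) = 243/148.

1.6419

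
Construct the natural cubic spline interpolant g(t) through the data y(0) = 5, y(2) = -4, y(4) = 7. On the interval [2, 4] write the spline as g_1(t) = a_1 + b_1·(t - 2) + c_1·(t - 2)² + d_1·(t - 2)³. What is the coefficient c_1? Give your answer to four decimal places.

With σ_i denoting the second derivative at x_i, h_i = 2, 2, and Δ_i = (y_(i+1) − y_i)/h_i = -9/2, 11/2:
  2·σ_0 + 8·σ_1 + 2·σ_2 = 6(Δ_1 - Δ_0) = 60
Natural end conditions: σ_0 = σ_2 = 0.
Forward elimination and back-substitution give σ_0 = 0, σ_1 = 15/2, σ_2 = 0.
On [2, 4], with g_1(t) = a_1 + b_1·(t - 2) + c_1·(t - 2)² + d_1·(t - 2)³: c_1 = σ_1/2 = 15/4, d_1 = (σ_2 - σ_1)/(6h_1) = -5/8, b_1 = Δ_1 - h_1(2σ_1 + σ_2)/6 = 1/2.

3.7500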